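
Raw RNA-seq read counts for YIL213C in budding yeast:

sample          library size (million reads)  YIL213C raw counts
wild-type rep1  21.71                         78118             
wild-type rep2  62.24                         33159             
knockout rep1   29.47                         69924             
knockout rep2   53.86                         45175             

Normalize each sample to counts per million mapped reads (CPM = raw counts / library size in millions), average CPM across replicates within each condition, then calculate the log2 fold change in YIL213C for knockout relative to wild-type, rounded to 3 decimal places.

-0.363

CPM(wild-type rep1) = 78118 / 21.71 = 3598.2497
CPM(wild-type rep2) = 33159 / 62.24 = 532.7603
CPM(knockout rep1) = 69924 / 29.47 = 2372.7180
CPM(knockout rep2) = 45175 / 53.86 = 838.7486
mean CPM(wild-type) = 2065.5050; mean CPM(knockout) = 1605.7333
Fold change = 1605.7333 / 2065.5050 = 0.77740
log2(0.77740) = -0.3633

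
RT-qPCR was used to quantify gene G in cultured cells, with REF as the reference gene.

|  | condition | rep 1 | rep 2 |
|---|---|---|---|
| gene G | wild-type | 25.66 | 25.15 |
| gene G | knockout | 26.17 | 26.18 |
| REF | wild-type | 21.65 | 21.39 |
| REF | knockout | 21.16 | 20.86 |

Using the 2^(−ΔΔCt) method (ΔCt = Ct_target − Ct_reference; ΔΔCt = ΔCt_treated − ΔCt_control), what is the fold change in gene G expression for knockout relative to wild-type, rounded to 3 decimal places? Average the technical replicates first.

0.412

Mean Ct: gene G wild-type 25.405; gene G knockout 26.175; REF wild-type 21.520; REF knockout 21.010
ΔCt(wild-type) = 25.405 − 21.520 = 3.885
ΔCt(knockout) = 26.175 − 21.010 = 5.165
ΔΔCt = 5.165 − 3.885 = 1.280
Fold change = 2^(−1.280) = 0.4118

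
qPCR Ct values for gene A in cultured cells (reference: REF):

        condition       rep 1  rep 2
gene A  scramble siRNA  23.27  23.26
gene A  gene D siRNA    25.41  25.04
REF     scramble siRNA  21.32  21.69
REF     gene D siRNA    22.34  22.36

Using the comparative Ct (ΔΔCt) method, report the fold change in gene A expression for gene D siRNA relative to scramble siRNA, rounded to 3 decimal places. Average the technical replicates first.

0.462

Mean Ct: gene A scramble siRNA 23.265; gene A gene D siRNA 25.225; REF scramble siRNA 21.505; REF gene D siRNA 22.350
ΔCt(scramble siRNA) = 23.265 − 21.505 = 1.760
ΔCt(gene D siRNA) = 25.225 − 22.350 = 2.875
ΔΔCt = 2.875 − 1.760 = 1.115
Fold change = 2^(−1.115) = 0.4617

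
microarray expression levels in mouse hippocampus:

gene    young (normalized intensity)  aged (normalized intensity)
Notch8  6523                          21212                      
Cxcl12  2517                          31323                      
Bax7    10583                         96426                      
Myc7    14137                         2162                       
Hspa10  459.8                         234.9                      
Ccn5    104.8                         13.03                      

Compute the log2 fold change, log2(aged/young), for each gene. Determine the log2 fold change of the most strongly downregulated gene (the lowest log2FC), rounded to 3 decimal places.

log2(21212/6523) = 1.701  (Notch8)
log2(31323/2517) = 3.637  (Cxcl12)
log2(96426/10583) = 3.188  (Bax7)
log2(2162/14137) = -2.709  (Myc7)
log2(234.9/459.8) = -0.969  (Hspa10)
log2(13.03/104.8) = -3.008  (Ccn5)
Ccn5 is most strongly downregulated.

-3.008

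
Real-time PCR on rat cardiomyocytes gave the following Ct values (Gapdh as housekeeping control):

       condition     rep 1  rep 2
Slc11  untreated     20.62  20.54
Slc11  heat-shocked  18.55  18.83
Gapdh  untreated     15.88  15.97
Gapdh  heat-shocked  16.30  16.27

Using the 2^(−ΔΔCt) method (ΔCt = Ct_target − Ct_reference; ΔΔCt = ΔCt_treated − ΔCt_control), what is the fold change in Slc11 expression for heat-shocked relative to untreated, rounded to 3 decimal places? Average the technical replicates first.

Mean Ct: Slc11 untreated 20.580; Slc11 heat-shocked 18.690; Gapdh untreated 15.925; Gapdh heat-shocked 16.285
ΔCt(untreated) = 20.580 − 15.925 = 4.655
ΔCt(heat-shocked) = 18.690 − 16.285 = 2.405
ΔΔCt = 2.405 − 4.655 = -2.250
Fold change = 2^(−(-2.250)) = 2^2.250 = 4.7568

4.757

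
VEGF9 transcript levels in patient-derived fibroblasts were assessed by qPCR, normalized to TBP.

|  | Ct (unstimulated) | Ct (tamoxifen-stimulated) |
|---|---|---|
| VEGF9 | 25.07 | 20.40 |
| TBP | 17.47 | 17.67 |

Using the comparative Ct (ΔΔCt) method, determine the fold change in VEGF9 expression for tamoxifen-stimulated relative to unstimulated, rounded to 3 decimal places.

29.243

ΔCt(unstimulated) = 25.070 − 17.470 = 7.600
ΔCt(tamoxifen-stimulated) = 20.400 − 17.670 = 2.730
ΔΔCt = 2.730 − 7.600 = -4.870
Fold change = 2^(−(-4.870)) = 2^4.870 = 29.2426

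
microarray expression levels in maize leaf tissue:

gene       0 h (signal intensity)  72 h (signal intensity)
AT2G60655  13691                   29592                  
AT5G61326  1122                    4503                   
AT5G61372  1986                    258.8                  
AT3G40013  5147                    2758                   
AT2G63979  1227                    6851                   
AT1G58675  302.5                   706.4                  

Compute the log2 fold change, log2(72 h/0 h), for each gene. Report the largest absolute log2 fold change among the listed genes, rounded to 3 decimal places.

log2(29592/13691) = 1.112  (AT2G60655)
log2(4503/1122) = 2.005  (AT5G61326)
log2(258.8/1986) = -2.940  (AT5G61372)
log2(2758/5147) = -0.900  (AT3G40013)
log2(6851/1227) = 2.481  (AT2G63979)
log2(706.4/302.5) = 1.224  (AT1G58675)
The largest magnitude belongs to AT5G61372.

2.940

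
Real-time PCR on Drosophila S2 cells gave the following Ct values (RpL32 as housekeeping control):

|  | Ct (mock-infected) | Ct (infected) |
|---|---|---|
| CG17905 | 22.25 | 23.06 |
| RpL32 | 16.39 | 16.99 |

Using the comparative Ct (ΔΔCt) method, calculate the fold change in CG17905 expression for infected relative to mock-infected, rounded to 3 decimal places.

ΔCt(mock-infected) = 22.250 − 16.390 = 5.860
ΔCt(infected) = 23.060 − 16.990 = 6.070
ΔΔCt = 6.070 − 5.860 = 0.210
Fold change = 2^(−0.210) = 0.8645

0.865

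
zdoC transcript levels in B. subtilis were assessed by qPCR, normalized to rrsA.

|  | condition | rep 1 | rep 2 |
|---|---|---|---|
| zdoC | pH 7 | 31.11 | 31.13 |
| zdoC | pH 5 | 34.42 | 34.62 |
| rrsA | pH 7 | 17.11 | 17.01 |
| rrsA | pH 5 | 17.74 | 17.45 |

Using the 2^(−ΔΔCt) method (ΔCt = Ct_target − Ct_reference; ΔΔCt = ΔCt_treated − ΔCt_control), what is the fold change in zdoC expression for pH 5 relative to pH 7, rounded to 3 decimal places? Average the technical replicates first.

0.137

Mean Ct: zdoC pH 7 31.120; zdoC pH 5 34.520; rrsA pH 7 17.060; rrsA pH 5 17.595
ΔCt(pH 7) = 31.120 − 17.060 = 14.060
ΔCt(pH 5) = 34.520 − 17.595 = 16.925
ΔΔCt = 16.925 − 14.060 = 2.865
Fold change = 2^(−2.865) = 0.1373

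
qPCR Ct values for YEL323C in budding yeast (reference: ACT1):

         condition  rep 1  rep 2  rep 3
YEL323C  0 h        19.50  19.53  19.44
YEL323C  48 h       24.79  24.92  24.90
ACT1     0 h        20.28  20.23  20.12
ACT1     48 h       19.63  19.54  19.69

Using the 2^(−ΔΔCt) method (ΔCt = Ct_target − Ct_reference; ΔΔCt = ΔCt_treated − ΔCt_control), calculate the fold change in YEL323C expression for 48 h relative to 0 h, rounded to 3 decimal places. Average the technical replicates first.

Mean Ct: YEL323C 0 h 19.490; YEL323C 48 h 24.870; ACT1 0 h 20.210; ACT1 48 h 19.620
ΔCt(0 h) = 19.490 − 20.210 = -0.720
ΔCt(48 h) = 24.870 − 19.620 = 5.250
ΔΔCt = 5.250 − (-0.720) = 5.970
Fold change = 2^(−5.970) = 0.0160

0.016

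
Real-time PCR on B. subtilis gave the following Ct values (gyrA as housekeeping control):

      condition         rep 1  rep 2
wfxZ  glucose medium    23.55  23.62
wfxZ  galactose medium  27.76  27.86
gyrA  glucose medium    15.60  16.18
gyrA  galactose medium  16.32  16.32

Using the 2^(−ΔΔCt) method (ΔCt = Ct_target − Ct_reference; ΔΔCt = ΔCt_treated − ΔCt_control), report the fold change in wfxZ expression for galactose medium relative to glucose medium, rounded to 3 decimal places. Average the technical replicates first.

0.072

Mean Ct: wfxZ glucose medium 23.585; wfxZ galactose medium 27.810; gyrA glucose medium 15.890; gyrA galactose medium 16.320
ΔCt(glucose medium) = 23.585 − 15.890 = 7.695
ΔCt(galactose medium) = 27.810 − 16.320 = 11.490
ΔΔCt = 11.490 − 7.695 = 3.795
Fold change = 2^(−3.795) = 0.0720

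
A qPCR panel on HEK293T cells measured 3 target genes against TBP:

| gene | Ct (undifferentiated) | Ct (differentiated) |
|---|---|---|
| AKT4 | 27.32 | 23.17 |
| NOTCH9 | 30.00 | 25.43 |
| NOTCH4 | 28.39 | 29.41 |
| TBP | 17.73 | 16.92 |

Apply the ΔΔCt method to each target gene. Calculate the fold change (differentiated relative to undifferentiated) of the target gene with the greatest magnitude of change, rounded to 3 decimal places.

AKT4: ΔΔCt = (23.17−16.92) − (27.32−17.73) = 6.25 − 9.59 = -3.34; fold change = 2^3.34 = 10.126
NOTCH9: ΔΔCt = (25.43−16.92) − (30.00−17.73) = 8.51 − 12.27 = -3.76; fold change = 2^3.76 = 13.548
NOTCH4: ΔΔCt = (29.41−16.92) − (28.39−17.73) = 12.49 − 10.66 = 1.83; fold change = 2^-1.83 = 0.281
NOTCH9 has the largest |ΔΔCt| = 3.76.

13.548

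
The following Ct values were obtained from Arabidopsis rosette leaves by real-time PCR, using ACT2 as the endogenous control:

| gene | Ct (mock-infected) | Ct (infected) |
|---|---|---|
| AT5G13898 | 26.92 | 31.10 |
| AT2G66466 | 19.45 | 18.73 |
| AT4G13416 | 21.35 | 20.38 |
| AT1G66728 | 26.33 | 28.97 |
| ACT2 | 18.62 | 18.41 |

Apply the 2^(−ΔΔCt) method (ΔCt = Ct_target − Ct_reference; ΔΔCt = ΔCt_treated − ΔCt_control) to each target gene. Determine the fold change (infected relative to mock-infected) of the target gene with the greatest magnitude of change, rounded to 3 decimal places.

AT5G13898: ΔΔCt = (31.10−18.41) − (26.92−18.62) = 12.69 − 8.30 = 4.39; fold change = 2^-4.39 = 0.048
AT2G66466: ΔΔCt = (18.73−18.41) − (19.45−18.62) = 0.32 − 0.83 = -0.51; fold change = 2^0.51 = 1.424
AT4G13416: ΔΔCt = (20.38−18.41) − (21.35−18.62) = 1.97 − 2.73 = -0.76; fold change = 2^0.76 = 1.693
AT1G66728: ΔΔCt = (28.97−18.41) − (26.33−18.62) = 10.56 − 7.71 = 2.85; fold change = 2^-2.85 = 0.139
AT5G13898 has the largest |ΔΔCt| = 4.39.

0.048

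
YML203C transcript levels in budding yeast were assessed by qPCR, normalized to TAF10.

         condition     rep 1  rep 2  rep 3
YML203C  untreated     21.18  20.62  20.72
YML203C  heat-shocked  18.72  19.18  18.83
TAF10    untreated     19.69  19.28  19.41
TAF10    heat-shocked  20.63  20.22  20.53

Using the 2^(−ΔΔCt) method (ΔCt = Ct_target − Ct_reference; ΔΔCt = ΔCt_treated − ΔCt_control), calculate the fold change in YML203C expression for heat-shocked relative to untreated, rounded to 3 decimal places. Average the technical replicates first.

7.621

Mean Ct: YML203C untreated 20.840; YML203C heat-shocked 18.910; TAF10 untreated 19.460; TAF10 heat-shocked 20.460
ΔCt(untreated) = 20.840 − 19.460 = 1.380
ΔCt(heat-shocked) = 18.910 − 20.460 = -1.550
ΔΔCt = -1.550 − 1.380 = -2.930
Fold change = 2^(−(-2.930)) = 2^2.930 = 7.6211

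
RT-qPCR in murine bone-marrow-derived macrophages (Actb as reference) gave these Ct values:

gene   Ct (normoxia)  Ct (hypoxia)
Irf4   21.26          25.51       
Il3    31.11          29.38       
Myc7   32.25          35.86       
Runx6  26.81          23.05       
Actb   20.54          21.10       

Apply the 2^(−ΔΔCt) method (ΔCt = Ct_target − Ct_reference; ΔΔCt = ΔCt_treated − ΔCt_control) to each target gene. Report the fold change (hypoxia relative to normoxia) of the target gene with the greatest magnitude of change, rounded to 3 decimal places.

Irf4: ΔΔCt = (25.51−21.10) − (21.26−20.54) = 4.41 − 0.72 = 3.69; fold change = 2^-3.69 = 0.077
Il3: ΔΔCt = (29.38−21.10) − (31.11−20.54) = 8.28 − 10.57 = -2.29; fold change = 2^2.29 = 4.891
Myc7: ΔΔCt = (35.86−21.10) − (32.25−20.54) = 14.76 − 11.71 = 3.05; fold change = 2^-3.05 = 0.121
Runx6: ΔΔCt = (23.05−21.10) − (26.81−20.54) = 1.95 − 6.27 = -4.32; fold change = 2^4.32 = 19.973
Runx6 has the largest |ΔΔCt| = 4.32.

19.973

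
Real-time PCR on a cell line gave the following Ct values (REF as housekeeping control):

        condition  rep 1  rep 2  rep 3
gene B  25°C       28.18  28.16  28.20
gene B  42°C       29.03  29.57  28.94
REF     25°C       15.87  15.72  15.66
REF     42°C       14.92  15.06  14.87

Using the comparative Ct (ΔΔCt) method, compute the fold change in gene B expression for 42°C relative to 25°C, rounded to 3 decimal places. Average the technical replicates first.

Mean Ct: gene B 25°C 28.180; gene B 42°C 29.180; REF 25°C 15.750; REF 42°C 14.950
ΔCt(25°C) = 28.180 − 15.750 = 12.430
ΔCt(42°C) = 29.180 − 14.950 = 14.230
ΔΔCt = 14.230 − 12.430 = 1.800
Fold change = 2^(−1.800) = 0.2872

0.287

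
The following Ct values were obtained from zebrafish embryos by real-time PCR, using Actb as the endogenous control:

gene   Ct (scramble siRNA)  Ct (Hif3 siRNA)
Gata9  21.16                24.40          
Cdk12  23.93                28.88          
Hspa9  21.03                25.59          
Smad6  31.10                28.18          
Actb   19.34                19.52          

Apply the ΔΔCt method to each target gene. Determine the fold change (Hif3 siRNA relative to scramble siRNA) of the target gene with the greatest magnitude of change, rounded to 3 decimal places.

Gata9: ΔΔCt = (24.40−19.52) − (21.16−19.34) = 4.88 − 1.82 = 3.06; fold change = 2^-3.06 = 0.120
Cdk12: ΔΔCt = (28.88−19.52) − (23.93−19.34) = 9.36 − 4.59 = 4.77; fold change = 2^-4.77 = 0.037
Hspa9: ΔΔCt = (25.59−19.52) − (21.03−19.34) = 6.07 − 1.69 = 4.38; fold change = 2^-4.38 = 0.048
Smad6: ΔΔCt = (28.18−19.52) − (31.10−19.34) = 8.66 − 11.76 = -3.10; fold change = 2^3.10 = 8.574
Cdk12 has the largest |ΔΔCt| = 4.77.

0.037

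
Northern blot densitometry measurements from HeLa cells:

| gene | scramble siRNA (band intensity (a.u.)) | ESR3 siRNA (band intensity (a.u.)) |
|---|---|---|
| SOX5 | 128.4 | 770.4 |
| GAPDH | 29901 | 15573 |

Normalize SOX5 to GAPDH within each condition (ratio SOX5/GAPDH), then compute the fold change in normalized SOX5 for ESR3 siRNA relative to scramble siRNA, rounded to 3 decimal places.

11.520

SOX5/GAPDH (scramble siRNA) = 128.4 / 29901 = 0.0042942
SOX5/GAPDH (ESR3 siRNA) = 770.4 / 15573 = 0.04947
Fold change = 0.04947 / 0.0042942 = 11.5203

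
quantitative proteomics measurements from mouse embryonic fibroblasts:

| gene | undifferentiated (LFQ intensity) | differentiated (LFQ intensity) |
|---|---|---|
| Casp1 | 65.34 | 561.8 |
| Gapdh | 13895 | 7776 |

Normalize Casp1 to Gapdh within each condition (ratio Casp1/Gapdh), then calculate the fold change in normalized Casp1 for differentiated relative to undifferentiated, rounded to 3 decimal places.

Casp1/Gapdh (undifferentiated) = 65.34 / 13895 = 0.0047024
Casp1/Gapdh (differentiated) = 561.8 / 7776 = 0.072248
Fold change = 0.072248 / 0.0047024 = 15.3640

15.364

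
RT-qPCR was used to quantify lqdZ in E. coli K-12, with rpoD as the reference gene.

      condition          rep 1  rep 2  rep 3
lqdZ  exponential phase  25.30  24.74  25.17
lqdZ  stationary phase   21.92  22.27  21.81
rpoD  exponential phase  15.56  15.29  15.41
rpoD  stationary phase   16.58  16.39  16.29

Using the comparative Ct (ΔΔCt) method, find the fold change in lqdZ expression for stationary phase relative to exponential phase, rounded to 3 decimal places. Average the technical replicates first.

Mean Ct: lqdZ exponential phase 25.070; lqdZ stationary phase 22.000; rpoD exponential phase 15.420; rpoD stationary phase 16.420
ΔCt(exponential phase) = 25.070 − 15.420 = 9.650
ΔCt(stationary phase) = 22.000 − 16.420 = 5.580
ΔΔCt = 5.580 − 9.650 = -4.070
Fold change = 2^(−(-4.070)) = 2^4.070 = 16.7955

16.795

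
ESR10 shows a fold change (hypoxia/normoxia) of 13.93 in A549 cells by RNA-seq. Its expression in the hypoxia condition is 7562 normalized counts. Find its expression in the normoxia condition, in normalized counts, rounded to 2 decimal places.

normoxia expression = 7562 / 13.93 = 542.86

542.86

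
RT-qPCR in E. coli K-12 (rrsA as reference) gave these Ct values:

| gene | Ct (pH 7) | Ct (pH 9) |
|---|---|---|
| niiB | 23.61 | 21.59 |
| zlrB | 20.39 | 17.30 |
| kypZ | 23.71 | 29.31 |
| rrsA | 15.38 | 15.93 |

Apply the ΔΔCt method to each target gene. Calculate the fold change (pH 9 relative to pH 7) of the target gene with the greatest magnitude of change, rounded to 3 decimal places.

niiB: ΔΔCt = (21.59−15.93) − (23.61−15.38) = 5.66 − 8.23 = -2.57; fold change = 2^2.57 = 5.938
zlrB: ΔΔCt = (17.30−15.93) − (20.39−15.38) = 1.37 − 5.01 = -3.64; fold change = 2^3.64 = 12.467
kypZ: ΔΔCt = (29.31−15.93) − (23.71−15.38) = 13.38 − 8.33 = 5.05; fold change = 2^-5.05 = 0.030
kypZ has the largest |ΔΔCt| = 5.05.

0.030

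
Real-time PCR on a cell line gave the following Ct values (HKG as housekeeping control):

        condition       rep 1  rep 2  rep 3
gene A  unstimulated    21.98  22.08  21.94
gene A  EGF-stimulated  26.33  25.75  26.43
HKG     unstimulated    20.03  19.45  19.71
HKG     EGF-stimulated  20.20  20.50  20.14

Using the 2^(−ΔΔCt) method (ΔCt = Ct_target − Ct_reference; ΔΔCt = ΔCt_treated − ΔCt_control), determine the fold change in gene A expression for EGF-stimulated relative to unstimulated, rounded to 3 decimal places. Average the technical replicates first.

0.081

Mean Ct: gene A unstimulated 22.000; gene A EGF-stimulated 26.170; HKG unstimulated 19.730; HKG EGF-stimulated 20.280
ΔCt(unstimulated) = 22.000 − 19.730 = 2.270
ΔCt(EGF-stimulated) = 26.170 − 20.280 = 5.890
ΔΔCt = 5.890 − 2.270 = 3.620
Fold change = 2^(−3.620) = 0.0813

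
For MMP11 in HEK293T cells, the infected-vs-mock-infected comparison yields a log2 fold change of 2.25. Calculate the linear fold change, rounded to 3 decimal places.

4.757

Fold change = 2^(2.25) = 4.7568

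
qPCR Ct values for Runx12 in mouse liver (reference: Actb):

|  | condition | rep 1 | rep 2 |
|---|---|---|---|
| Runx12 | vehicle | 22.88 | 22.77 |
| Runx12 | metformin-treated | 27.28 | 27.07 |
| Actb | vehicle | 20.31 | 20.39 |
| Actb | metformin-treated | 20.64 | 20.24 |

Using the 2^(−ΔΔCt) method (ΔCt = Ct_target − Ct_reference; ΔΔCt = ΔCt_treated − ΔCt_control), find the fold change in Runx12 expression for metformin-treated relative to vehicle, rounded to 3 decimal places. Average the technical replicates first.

0.052

Mean Ct: Runx12 vehicle 22.825; Runx12 metformin-treated 27.175; Actb vehicle 20.350; Actb metformin-treated 20.440
ΔCt(vehicle) = 22.825 − 20.350 = 2.475
ΔCt(metformin-treated) = 27.175 − 20.440 = 6.735
ΔΔCt = 6.735 − 2.475 = 4.260
Fold change = 2^(−4.260) = 0.0522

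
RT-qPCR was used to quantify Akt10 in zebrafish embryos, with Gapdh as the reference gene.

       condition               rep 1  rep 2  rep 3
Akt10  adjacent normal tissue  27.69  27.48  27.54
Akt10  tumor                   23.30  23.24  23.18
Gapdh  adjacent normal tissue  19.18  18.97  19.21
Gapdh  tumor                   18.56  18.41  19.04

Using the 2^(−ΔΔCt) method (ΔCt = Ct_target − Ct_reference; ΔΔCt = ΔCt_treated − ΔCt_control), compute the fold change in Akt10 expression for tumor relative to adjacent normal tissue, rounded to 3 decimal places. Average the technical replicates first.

14.723

Mean Ct: Akt10 adjacent normal tissue 27.570; Akt10 tumor 23.240; Gapdh adjacent normal tissue 19.120; Gapdh tumor 18.670
ΔCt(adjacent normal tissue) = 27.570 − 19.120 = 8.450
ΔCt(tumor) = 23.240 − 18.670 = 4.570
ΔΔCt = 4.570 − 8.450 = -3.880
Fold change = 2^(−(-3.880)) = 2^3.880 = 14.7230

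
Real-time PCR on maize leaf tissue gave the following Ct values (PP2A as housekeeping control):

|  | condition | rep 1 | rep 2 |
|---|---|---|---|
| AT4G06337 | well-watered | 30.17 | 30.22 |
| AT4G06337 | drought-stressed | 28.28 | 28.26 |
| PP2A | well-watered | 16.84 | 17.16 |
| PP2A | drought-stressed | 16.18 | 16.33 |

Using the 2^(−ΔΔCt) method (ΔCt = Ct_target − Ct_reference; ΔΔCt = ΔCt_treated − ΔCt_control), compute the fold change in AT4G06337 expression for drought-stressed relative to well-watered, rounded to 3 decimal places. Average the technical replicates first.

Mean Ct: AT4G06337 well-watered 30.195; AT4G06337 drought-stressed 28.270; PP2A well-watered 17.000; PP2A drought-stressed 16.255
ΔCt(well-watered) = 30.195 − 17.000 = 13.195
ΔCt(drought-stressed) = 28.270 − 16.255 = 12.015
ΔΔCt = 12.015 − 13.195 = -1.180
Fold change = 2^(−(-1.180)) = 2^1.180 = 2.2658

2.266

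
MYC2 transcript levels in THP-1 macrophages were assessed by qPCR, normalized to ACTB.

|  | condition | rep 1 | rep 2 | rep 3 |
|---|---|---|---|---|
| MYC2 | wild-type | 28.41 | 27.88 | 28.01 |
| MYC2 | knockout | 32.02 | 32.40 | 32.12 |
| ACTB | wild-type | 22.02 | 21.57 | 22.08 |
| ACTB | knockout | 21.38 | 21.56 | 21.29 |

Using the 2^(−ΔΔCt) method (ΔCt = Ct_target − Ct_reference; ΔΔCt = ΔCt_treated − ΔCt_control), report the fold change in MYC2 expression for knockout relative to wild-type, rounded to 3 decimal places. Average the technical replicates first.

0.042

Mean Ct: MYC2 wild-type 28.100; MYC2 knockout 32.180; ACTB wild-type 21.890; ACTB knockout 21.410
ΔCt(wild-type) = 28.100 − 21.890 = 6.210
ΔCt(knockout) = 32.180 − 21.410 = 10.770
ΔΔCt = 10.770 − 6.210 = 4.560
Fold change = 2^(−4.560) = 0.0424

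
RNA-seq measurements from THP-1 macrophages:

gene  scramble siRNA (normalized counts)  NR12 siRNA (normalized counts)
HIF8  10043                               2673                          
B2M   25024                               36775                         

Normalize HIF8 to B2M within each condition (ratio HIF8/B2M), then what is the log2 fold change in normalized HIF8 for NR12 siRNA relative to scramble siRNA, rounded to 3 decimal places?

HIF8/B2M (scramble siRNA) = 10043 / 25024 = 0.40133
HIF8/B2M (NR12 siRNA) = 2673 / 36775 = 0.072685
Fold change = 0.072685 / 0.40133 = 0.1811
log2(0.1811) = -2.4651

-2.465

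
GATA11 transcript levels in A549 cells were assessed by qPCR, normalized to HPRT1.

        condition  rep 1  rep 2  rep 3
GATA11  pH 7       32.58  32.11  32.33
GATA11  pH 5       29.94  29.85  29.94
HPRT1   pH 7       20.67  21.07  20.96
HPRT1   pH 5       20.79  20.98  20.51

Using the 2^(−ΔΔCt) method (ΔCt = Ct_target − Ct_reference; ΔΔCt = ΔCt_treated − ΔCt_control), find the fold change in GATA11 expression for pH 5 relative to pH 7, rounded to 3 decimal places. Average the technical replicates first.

4.891

Mean Ct: GATA11 pH 7 32.340; GATA11 pH 5 29.910; HPRT1 pH 7 20.900; HPRT1 pH 5 20.760
ΔCt(pH 7) = 32.340 − 20.900 = 11.440
ΔCt(pH 5) = 29.910 − 20.760 = 9.150
ΔΔCt = 9.150 − 11.440 = -2.290
Fold change = 2^(−(-2.290)) = 2^2.290 = 4.8906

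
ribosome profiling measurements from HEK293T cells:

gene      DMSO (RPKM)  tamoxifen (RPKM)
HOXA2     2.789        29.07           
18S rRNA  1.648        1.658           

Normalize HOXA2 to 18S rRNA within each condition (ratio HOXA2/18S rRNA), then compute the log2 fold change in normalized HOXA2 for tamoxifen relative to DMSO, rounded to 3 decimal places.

HOXA2/18S rRNA (DMSO) = 2.789 / 1.648 = 1.6924
HOXA2/18S rRNA (tamoxifen) = 29.07 / 1.658 = 17.533
Fold change = 17.533 / 1.6924 = 10.3602
log2(10.3602) = 3.3730

3.373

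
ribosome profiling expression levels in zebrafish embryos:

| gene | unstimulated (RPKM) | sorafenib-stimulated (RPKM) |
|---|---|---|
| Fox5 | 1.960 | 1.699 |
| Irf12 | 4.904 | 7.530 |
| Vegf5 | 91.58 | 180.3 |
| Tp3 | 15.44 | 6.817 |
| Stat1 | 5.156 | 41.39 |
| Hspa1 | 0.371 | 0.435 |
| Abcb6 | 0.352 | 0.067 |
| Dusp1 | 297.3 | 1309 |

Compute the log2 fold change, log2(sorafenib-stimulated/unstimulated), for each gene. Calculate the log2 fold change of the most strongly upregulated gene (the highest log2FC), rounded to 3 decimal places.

log2(1.699/1.960) = -0.206  (Fox5)
log2(7.530/4.904) = 0.619  (Irf12)
log2(180.3/91.58) = 0.977  (Vegf5)
log2(6.817/15.44) = -1.179  (Tp3)
log2(41.39/5.156) = 3.005  (Stat1)
log2(0.435/0.371) = 0.230  (Hspa1)
log2(0.067/0.352) = -2.393  (Abcb6)
log2(1309/297.3) = 2.138  (Dusp1)
Stat1 is most strongly upregulated.

3.005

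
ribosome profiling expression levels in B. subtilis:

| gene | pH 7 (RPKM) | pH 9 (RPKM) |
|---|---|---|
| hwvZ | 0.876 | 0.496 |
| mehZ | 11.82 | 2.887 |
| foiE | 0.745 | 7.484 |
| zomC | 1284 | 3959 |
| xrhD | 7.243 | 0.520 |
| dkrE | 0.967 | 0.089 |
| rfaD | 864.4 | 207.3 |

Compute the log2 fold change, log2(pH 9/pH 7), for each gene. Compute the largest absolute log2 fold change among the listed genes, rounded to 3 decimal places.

log2(0.496/0.876) = -0.821  (hwvZ)
log2(2.887/11.82) = -2.034  (mehZ)
log2(7.484/0.745) = 3.328  (foiE)
log2(3959/1284) = 1.624  (zomC)
log2(0.520/7.243) = -3.800  (xrhD)
log2(0.089/0.967) = -3.442  (dkrE)
log2(207.3/864.4) = -2.060  (rfaD)
The largest magnitude belongs to xrhD.

3.800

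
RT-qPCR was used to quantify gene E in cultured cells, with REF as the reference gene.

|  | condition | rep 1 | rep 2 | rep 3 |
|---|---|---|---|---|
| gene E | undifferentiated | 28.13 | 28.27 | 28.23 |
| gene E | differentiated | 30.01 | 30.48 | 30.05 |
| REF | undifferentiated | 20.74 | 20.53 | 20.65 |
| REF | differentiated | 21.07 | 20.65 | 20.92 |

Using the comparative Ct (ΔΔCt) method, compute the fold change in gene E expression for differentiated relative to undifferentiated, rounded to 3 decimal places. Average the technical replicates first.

Mean Ct: gene E undifferentiated 28.210; gene E differentiated 30.180; REF undifferentiated 20.640; REF differentiated 20.880
ΔCt(undifferentiated) = 28.210 − 20.640 = 7.570
ΔCt(differentiated) = 30.180 − 20.880 = 9.300
ΔΔCt = 9.300 − 7.570 = 1.730
Fold change = 2^(−1.730) = 0.3015

0.301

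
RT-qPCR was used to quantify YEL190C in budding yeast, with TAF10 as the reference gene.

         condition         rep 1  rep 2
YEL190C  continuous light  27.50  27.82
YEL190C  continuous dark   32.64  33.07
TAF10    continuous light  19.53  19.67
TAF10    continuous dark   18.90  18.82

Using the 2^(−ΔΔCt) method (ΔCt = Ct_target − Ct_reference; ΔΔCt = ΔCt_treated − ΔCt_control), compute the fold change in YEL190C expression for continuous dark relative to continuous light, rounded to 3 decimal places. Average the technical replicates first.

0.016

Mean Ct: YEL190C continuous light 27.660; YEL190C continuous dark 32.855; TAF10 continuous light 19.600; TAF10 continuous dark 18.860
ΔCt(continuous light) = 27.660 − 19.600 = 8.060
ΔCt(continuous dark) = 32.855 − 18.860 = 13.995
ΔΔCt = 13.995 − 8.060 = 5.935
Fold change = 2^(−5.935) = 0.0163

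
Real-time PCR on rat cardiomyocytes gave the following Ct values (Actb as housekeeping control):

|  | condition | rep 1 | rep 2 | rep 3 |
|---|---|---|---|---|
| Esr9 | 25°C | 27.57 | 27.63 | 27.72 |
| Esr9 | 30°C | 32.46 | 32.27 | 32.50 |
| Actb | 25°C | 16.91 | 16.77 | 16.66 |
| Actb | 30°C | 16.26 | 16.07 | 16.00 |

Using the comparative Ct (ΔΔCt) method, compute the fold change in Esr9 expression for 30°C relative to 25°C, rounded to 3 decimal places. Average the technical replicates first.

Mean Ct: Esr9 25°C 27.640; Esr9 30°C 32.410; Actb 25°C 16.780; Actb 30°C 16.110
ΔCt(25°C) = 27.640 − 16.780 = 10.860
ΔCt(30°C) = 32.410 − 16.110 = 16.300
ΔΔCt = 16.300 − 10.860 = 5.440
Fold change = 2^(−5.440) = 0.0230

0.023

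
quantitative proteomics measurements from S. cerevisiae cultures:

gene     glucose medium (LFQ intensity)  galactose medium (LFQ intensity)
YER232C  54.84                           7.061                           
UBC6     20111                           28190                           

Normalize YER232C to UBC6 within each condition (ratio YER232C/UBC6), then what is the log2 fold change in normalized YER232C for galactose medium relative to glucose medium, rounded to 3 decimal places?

-3.444

YER232C/UBC6 (glucose medium) = 54.84 / 20111 = 0.0027269
YER232C/UBC6 (galactose medium) = 7.061 / 28190 = 0.00025048
Fold change = 0.00025048 / 0.0027269 = 0.0919
log2(0.0919) = -3.4445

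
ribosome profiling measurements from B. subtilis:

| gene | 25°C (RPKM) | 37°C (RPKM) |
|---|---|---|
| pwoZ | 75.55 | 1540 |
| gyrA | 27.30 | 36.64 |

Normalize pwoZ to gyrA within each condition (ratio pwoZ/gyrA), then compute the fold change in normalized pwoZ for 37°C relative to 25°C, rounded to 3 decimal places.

pwoZ/gyrA (25°C) = 75.55 / 27.30 = 2.7674
pwoZ/gyrA (37°C) = 1540 / 36.64 = 42.031
Fold change = 42.031 / 2.7674 = 15.1877

15.188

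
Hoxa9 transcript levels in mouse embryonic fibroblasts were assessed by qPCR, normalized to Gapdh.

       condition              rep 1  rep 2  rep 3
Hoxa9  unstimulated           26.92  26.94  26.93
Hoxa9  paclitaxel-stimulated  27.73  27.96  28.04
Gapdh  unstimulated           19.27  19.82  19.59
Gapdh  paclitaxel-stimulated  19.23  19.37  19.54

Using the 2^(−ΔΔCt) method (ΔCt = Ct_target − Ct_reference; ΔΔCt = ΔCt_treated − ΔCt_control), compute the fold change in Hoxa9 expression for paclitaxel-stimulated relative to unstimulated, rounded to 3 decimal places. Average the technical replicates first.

0.448

Mean Ct: Hoxa9 unstimulated 26.930; Hoxa9 paclitaxel-stimulated 27.910; Gapdh unstimulated 19.560; Gapdh paclitaxel-stimulated 19.380
ΔCt(unstimulated) = 26.930 − 19.560 = 7.370
ΔCt(paclitaxel-stimulated) = 27.910 − 19.380 = 8.530
ΔΔCt = 8.530 − 7.370 = 1.160
Fold change = 2^(−1.160) = 0.4475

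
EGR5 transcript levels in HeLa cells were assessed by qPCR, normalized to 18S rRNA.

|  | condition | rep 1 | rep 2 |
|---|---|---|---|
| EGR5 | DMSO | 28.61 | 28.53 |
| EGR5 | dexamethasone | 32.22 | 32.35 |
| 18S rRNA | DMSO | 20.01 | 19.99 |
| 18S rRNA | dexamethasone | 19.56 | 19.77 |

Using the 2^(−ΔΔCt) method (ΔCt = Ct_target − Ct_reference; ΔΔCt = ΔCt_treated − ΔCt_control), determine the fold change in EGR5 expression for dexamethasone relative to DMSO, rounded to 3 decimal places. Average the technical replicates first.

0.060

Mean Ct: EGR5 DMSO 28.570; EGR5 dexamethasone 32.285; 18S rRNA DMSO 20.000; 18S rRNA dexamethasone 19.665
ΔCt(DMSO) = 28.570 − 20.000 = 8.570
ΔCt(dexamethasone) = 32.285 − 19.665 = 12.620
ΔΔCt = 12.620 − 8.570 = 4.050
Fold change = 2^(−4.050) = 0.0604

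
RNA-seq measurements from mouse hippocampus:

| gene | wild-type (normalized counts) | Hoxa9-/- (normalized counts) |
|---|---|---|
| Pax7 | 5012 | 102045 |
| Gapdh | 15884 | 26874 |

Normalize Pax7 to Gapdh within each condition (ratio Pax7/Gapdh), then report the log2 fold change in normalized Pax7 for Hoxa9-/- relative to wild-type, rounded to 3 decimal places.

Pax7/Gapdh (wild-type) = 5012 / 15884 = 0.31554
Pax7/Gapdh (Hoxa9-/-) = 102045 / 26874 = 3.7972
Fold change = 3.7972 / 0.31554 = 12.0340
log2(12.0340) = 3.5890

3.589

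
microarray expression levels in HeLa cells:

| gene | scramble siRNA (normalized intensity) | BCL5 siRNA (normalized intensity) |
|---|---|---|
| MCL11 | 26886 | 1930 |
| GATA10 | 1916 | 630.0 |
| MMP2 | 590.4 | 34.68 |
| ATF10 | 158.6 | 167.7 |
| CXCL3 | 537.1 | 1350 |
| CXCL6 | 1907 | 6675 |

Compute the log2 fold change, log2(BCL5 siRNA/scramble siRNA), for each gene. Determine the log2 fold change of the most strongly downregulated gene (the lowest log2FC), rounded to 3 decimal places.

-4.090

log2(1930/26886) = -3.800  (MCL11)
log2(630.0/1916) = -1.605  (GATA10)
log2(34.68/590.4) = -4.090  (MMP2)
log2(167.7/158.6) = 0.080  (ATF10)
log2(1350/537.1) = 1.330  (CXCL3)
log2(6675/1907) = 1.807  (CXCL6)
MMP2 is most strongly downregulated.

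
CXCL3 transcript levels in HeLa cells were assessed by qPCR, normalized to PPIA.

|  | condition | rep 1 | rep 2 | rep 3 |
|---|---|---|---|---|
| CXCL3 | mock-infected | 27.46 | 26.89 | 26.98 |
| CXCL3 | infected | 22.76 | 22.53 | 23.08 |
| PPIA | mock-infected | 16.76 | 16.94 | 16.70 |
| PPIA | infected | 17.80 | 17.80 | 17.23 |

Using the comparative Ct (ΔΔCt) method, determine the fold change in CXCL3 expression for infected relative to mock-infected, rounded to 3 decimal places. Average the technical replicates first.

Mean Ct: CXCL3 mock-infected 27.110; CXCL3 infected 22.790; PPIA mock-infected 16.800; PPIA infected 17.610
ΔCt(mock-infected) = 27.110 − 16.800 = 10.310
ΔCt(infected) = 22.790 − 17.610 = 5.180
ΔΔCt = 5.180 − 10.310 = -5.130
Fold change = 2^(−(-5.130)) = 2^5.130 = 35.0174

35.017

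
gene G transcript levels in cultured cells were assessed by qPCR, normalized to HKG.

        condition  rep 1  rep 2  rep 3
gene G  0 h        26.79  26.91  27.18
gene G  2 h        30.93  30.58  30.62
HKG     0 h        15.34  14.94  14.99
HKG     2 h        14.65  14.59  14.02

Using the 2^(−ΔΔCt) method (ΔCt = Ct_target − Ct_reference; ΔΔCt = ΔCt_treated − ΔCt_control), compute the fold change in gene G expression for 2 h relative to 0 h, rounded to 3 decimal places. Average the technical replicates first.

0.047

Mean Ct: gene G 0 h 26.960; gene G 2 h 30.710; HKG 0 h 15.090; HKG 2 h 14.420
ΔCt(0 h) = 26.960 − 15.090 = 11.870
ΔCt(2 h) = 30.710 − 14.420 = 16.290
ΔΔCt = 16.290 − 11.870 = 4.420
Fold change = 2^(−4.420) = 0.0467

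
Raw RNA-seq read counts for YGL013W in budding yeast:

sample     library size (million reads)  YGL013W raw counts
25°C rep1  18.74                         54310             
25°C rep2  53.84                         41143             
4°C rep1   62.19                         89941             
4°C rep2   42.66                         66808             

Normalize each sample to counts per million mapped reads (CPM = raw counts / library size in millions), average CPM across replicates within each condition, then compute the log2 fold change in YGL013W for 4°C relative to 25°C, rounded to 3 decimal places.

-0.282

CPM(25°C rep1) = 54310 / 18.74 = 2898.0790
CPM(25°C rep2) = 41143 / 53.84 = 764.1716
CPM(4°C rep1) = 89941 / 62.19 = 1446.2293
CPM(4°C rep2) = 66808 / 42.66 = 1566.0572
mean CPM(25°C) = 1831.1253; mean CPM(4°C) = 1506.1432
Fold change = 1506.1432 / 1831.1253 = 0.82252
log2(0.82252) = -0.2819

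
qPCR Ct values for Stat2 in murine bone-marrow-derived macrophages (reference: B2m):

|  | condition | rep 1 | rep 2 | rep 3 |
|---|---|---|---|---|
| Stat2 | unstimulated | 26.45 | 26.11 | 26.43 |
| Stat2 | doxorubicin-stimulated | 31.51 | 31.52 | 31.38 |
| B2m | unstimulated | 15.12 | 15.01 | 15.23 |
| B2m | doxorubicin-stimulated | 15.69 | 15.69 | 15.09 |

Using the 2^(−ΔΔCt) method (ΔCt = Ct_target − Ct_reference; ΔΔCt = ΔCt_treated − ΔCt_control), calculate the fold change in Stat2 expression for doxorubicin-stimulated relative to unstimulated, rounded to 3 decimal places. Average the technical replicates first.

Mean Ct: Stat2 unstimulated 26.330; Stat2 doxorubicin-stimulated 31.470; B2m unstimulated 15.120; B2m doxorubicin-stimulated 15.490
ΔCt(unstimulated) = 26.330 − 15.120 = 11.210
ΔCt(doxorubicin-stimulated) = 31.470 − 15.490 = 15.980
ΔΔCt = 15.980 − 11.210 = 4.770
Fold change = 2^(−4.770) = 0.0367

0.037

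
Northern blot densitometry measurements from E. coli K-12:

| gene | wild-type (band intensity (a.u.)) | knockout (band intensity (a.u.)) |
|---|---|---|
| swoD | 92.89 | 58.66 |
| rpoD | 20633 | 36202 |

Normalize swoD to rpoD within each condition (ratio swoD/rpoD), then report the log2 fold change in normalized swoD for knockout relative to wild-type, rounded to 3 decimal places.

swoD/rpoD (wild-type) = 92.89 / 20633 = 0.004502
swoD/rpoD (knockout) = 58.66 / 36202 = 0.0016204
Fold change = 0.0016204 / 0.004502 = 0.3599
log2(0.3599) = -1.4743

-1.474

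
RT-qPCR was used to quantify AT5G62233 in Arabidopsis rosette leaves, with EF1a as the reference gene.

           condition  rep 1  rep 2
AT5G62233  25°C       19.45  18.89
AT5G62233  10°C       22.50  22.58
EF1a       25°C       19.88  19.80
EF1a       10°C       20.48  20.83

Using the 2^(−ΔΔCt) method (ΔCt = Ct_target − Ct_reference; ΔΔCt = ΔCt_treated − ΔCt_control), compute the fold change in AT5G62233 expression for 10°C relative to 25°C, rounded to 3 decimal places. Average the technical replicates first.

0.170

Mean Ct: AT5G62233 25°C 19.170; AT5G62233 10°C 22.540; EF1a 25°C 19.840; EF1a 10°C 20.655
ΔCt(25°C) = 19.170 − 19.840 = -0.670
ΔCt(10°C) = 22.540 − 20.655 = 1.885
ΔΔCt = 1.885 − (-0.670) = 2.555
Fold change = 2^(−2.555) = 0.1702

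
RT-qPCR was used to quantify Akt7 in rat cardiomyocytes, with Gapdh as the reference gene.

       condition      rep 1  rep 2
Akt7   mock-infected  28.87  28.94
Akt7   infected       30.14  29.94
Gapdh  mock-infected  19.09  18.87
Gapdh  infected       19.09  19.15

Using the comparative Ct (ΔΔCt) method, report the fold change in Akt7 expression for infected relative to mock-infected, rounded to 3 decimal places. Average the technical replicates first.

Mean Ct: Akt7 mock-infected 28.905; Akt7 infected 30.040; Gapdh mock-infected 18.980; Gapdh infected 19.120
ΔCt(mock-infected) = 28.905 − 18.980 = 9.925
ΔCt(infected) = 30.040 − 19.120 = 10.920
ΔΔCt = 10.920 − 9.925 = 0.995
Fold change = 2^(−0.995) = 0.5017

0.502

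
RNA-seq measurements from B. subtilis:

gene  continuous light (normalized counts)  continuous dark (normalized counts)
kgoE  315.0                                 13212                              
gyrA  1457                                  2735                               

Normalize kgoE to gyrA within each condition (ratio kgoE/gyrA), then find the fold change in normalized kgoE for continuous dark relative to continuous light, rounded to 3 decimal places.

22.344

kgoE/gyrA (continuous light) = 315.0 / 1457 = 0.2162
kgoE/gyrA (continuous dark) = 13212 / 2735 = 4.8307
Fold change = 4.8307 / 0.2162 = 22.3440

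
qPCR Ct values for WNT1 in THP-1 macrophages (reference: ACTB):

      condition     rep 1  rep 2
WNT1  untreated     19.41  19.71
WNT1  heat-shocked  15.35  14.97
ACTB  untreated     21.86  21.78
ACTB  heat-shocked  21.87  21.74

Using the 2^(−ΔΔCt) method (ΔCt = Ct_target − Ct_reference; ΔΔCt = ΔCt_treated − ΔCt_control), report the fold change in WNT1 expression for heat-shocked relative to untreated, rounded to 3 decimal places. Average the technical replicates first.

20.894

Mean Ct: WNT1 untreated 19.560; WNT1 heat-shocked 15.160; ACTB untreated 21.820; ACTB heat-shocked 21.805
ΔCt(untreated) = 19.560 − 21.820 = -2.260
ΔCt(heat-shocked) = 15.160 − 21.805 = -6.645
ΔΔCt = -6.645 − (-2.260) = -4.385
Fold change = 2^(−(-4.385)) = 2^4.385 = 20.8938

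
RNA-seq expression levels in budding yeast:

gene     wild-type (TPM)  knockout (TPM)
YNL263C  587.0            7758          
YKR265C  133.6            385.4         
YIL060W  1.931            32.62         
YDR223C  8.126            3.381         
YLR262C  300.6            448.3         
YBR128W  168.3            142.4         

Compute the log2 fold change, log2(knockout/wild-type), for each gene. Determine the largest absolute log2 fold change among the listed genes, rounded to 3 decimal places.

4.078

log2(7758/587.0) = 3.724  (YNL263C)
log2(385.4/133.6) = 1.528  (YKR265C)
log2(32.62/1.931) = 4.078  (YIL060W)
log2(3.381/8.126) = -1.265  (YDR223C)
log2(448.3/300.6) = 0.577  (YLR262C)
log2(142.4/168.3) = -0.241  (YBR128W)
The largest magnitude belongs to YIL060W.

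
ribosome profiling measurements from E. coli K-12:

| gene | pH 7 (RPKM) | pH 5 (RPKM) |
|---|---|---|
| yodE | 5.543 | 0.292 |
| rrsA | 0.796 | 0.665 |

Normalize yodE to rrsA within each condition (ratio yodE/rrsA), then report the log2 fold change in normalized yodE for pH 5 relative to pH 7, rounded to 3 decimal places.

yodE/rrsA (pH 7) = 5.543 / 0.796 = 6.9636
yodE/rrsA (pH 5) = 0.292 / 0.665 = 0.4391
Fold change = 0.4391 / 6.9636 = 0.0631
log2(0.0631) = -3.9872

-3.987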